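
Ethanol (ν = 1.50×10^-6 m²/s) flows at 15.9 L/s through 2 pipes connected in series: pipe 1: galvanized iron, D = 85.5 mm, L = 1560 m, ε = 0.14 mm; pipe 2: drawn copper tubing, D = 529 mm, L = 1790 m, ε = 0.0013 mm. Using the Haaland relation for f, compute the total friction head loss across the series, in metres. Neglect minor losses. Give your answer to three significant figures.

H ≈ 167 m

Pipe 1: V = 2.769 m/s, Re = 1.58×10^5, ε/D = 0.00164, f = 0.02339, h_1 = f(L/D)V²/2g = 166.8 m
Pipe 2: V = 0.07234 m/s, Re = 2.55×10^4, ε/D = 2.46×10^-6, f = 0.02425, h_2 = f(L/D)V²/2g = 0.02189 m
Series → Q common, losses add: H = Σh = 166.8 m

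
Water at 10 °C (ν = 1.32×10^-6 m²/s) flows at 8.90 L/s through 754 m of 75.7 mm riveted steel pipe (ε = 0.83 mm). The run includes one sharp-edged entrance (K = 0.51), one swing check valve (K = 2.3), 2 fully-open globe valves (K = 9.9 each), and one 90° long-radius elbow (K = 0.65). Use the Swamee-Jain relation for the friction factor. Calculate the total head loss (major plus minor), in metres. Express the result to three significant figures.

H_L ≈ 83.7 m

V = 4Q/(πD²) = 1.977 m/s; V²/2g = 0.1993 m
Re = 1.13×10^5, ε/D = 0.0110 → f = 0.03984 (Swamee-Jain)
Major: h_f = f(L/D)·V²/2g = 0.03984·9960·0.1993 = 79.08 m
Minor: ΣK = 23.3; h_m = ΣK·V²/2g = 4.636 m
Total H_L = 79.08 + 4.636 = 83.72 m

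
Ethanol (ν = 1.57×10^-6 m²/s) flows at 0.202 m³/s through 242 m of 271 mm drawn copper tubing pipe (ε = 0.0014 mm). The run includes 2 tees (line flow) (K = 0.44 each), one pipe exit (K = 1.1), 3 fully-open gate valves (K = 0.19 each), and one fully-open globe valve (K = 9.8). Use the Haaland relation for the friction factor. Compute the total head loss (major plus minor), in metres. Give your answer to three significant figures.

V = 4Q/(πD²) = 3.502 m/s; V²/2g = 0.6251 m
Re = 6.04×10^5, ε/D = 5.17×10^-6 → f = 0.01270 (Haaland)
Major: h_f = f(L/D)·V²/2g = 0.01270·893.0·0.6251 = 7.087 m
Minor: ΣK = 12.4; h_m = ΣK·V²/2g = 7.720 m
Total H_L = 7.087 + 7.720 = 14.81 m

H_L ≈ 14.8 m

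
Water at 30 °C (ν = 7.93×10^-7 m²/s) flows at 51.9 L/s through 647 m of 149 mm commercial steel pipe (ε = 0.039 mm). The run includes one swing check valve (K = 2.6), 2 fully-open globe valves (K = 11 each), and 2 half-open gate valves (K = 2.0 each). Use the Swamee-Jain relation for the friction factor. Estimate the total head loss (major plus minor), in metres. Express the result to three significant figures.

H_L ≈ 44.2 m

V = 4Q/(πD²) = 2.976 m/s; V²/2g = 0.4516 m
Re = 5.59×10^5, ε/D = 2.62×10^-4 → f = 0.01593 (Swamee-Jain)
Major: h_f = f(L/D)·V²/2g = 0.01593·4342·0.4516 = 31.24 m
Minor: ΣK = 28.6; h_m = ΣK·V²/2g = 12.91 m
Total H_L = 31.24 + 12.91 = 44.15 m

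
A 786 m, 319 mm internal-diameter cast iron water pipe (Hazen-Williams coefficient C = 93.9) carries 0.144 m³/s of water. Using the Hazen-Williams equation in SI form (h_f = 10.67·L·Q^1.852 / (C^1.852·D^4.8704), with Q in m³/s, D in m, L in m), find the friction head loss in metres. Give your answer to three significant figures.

h_f = 10.67·786·0.144^1.852 / (93.9^1.852·0.319^4.8704) = 13.43 m

h_f ≈ 13.4 m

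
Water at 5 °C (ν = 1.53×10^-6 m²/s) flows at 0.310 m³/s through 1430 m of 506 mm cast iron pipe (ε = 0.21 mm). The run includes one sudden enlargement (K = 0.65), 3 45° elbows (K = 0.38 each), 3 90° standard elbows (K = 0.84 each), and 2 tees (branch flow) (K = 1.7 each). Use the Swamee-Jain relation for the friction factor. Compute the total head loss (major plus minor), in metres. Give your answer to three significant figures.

H_L ≈ 6.82 m

V = 4Q/(πD²) = 1.542 m/s; V²/2g = 0.1211 m
Re = 5.10×10^5, ε/D = 4.15×10^-4 → f = 0.01720 (Swamee-Jain)
Major: h_f = f(L/D)·V²/2g = 0.01720·2826·0.1211 = 5.888 m
Minor: ΣK = 7.71; h_m = ΣK·V²/2g = 0.9339 m
Total H_L = 5.888 + 0.9339 = 6.822 m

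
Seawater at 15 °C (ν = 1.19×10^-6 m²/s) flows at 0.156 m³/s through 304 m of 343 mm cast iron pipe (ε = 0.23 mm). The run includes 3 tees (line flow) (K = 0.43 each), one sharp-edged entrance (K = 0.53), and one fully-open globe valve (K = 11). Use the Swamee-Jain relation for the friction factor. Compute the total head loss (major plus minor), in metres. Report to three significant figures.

V = 4Q/(πD²) = 1.688 m/s; V²/2g = 0.1453 m
Re = 4.87×10^5, ε/D = 6.71×10^-4 → f = 0.01879 (Swamee-Jain)
Major: h_f = f(L/D)·V²/2g = 0.01879·886.3·0.1453 = 2.419 m
Minor: ΣK = 12.8; h_m = ΣK·V²/2g = 1.862 m
Total H_L = 2.419 + 1.862 = 4.281 m

H_L ≈ 4.28 m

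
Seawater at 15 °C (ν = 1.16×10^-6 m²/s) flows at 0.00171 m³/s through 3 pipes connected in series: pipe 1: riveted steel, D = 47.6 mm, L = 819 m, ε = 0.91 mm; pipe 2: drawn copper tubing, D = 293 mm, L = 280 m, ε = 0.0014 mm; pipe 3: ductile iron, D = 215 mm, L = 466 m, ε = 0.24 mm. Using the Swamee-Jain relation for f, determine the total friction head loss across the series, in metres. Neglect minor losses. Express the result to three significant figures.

H ≈ 39.9 m

Pipe 1: V = 0.9609 m/s, Re = 3.94×10^4, ε/D = 0.0191, f = 0.04926, h_1 = f(L/D)V²/2g = 39.89 m
Pipe 2: V = 0.02536 m/s, Re = 6410, ε/D = 4.78×10^-6, f = 0.03515, h_2 = f(L/D)V²/2g = 0.001101 m
Pipe 3: V = 0.04710 m/s, Re = 8730, ε/D = 0.00112, f = 0.03394, h_3 = f(L/D)V²/2g = 0.008317 m
Series → Q common, losses add: H = Σh = 39.90 m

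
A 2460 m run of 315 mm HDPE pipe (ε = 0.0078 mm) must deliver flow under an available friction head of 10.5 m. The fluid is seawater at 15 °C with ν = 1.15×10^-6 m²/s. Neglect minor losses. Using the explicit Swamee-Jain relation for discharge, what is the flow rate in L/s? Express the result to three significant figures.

Q ≈ 106 L/s

Swamee-Jain (Type II): Q = -0.965·√(gD⁵h_f/L)·ln[ε/(3.7D) + √(3.17ν²L/(gD³h_f))]
√(gD⁵h_f/L) = √(9.81·0.315⁵·10.5/2460) = 0.01140
ε/(3.7D) = 6.69×10^-6; √(3.17ν²L/(gD³h_f)) = 5.66×10^-5
Q = -0.965·0.01140·ln(6.329×10^-5) = 0.1063 m³/s
Check: V = 1.36 m/s, Re = 3.74×10^5, f = 0.01413, h_f = 10.5 m ≈ 10.5 m ✓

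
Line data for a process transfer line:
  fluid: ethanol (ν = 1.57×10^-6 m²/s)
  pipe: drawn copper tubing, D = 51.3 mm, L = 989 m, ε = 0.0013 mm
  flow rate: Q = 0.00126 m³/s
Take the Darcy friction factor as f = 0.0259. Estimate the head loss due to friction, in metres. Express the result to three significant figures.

h_f ≈ 9.46 m

V = 4Q/(πD²) = 4·0.00126/(π·0.0513²) = 0.6096 m/s
h_f = f(L/D)V²/(2g) = 0.02590·(989/0.0513)·0.6096²/(2·9.81) = 9.457 m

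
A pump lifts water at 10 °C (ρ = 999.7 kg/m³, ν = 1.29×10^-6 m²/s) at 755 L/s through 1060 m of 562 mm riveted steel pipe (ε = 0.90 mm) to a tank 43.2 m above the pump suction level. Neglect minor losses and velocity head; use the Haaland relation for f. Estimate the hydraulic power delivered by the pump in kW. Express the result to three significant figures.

P_hyd ≈ 467 kW

V = 4Q/(πD²) = 3.044 m/s; Re = 1.33×10^6; ε/D = 0.00160; f = 0.02228
h_f = f(L/D)V²/2g = 19.84 m
Total head H = z + h_f = 43.2 + 19.84 = 63.04 m
P_hyd = ρgQH = 999.7·9.81·0.755·63.04 = 466.8 kW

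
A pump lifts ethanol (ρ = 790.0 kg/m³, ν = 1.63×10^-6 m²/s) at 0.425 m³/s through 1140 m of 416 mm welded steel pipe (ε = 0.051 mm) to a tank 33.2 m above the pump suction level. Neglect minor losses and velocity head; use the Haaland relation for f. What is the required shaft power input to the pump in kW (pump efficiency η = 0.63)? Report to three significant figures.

V = 4Q/(πD²) = 3.127 m/s; Re = 7.98×10^5; ε/D = 1.23×10^-4; f = 0.01389
h_f = f(L/D)V²/2g = 18.96 m
Total head H = z + h_f = 33.2 + 18.96 = 52.16 m
P_hyd = ρgQH = 790.0·9.81·0.425·52.16 = 171.8 kW
P_shaft = P_hyd/η = 171.8/0.63 = 272.7 kW

P_shaft ≈ 273 kW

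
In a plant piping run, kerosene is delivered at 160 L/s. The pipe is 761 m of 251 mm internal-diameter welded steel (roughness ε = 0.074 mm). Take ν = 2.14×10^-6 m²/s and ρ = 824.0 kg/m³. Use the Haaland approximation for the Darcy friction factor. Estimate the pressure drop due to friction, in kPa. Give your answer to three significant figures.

Δp ≈ 215 kPa

V = 4Q/(πD²) = 4·0.160/(π·0.251²) = 3.234 m/s
Re = VD/ν = 3.234·0.251/2.14×10^-6 = 3.79×10^5 → turbulent
ε/D = 0.074/251 = 2.95×10^-4
Haaland: f = 0.01644
h_f = f(L/D)V²/(2g) = 0.01644·(761/0.251)·3.234²/(2·9.81) = 26.56 m
Δp = ρg·h_f = 824.0·9.81·26.56 = 214.7 kPa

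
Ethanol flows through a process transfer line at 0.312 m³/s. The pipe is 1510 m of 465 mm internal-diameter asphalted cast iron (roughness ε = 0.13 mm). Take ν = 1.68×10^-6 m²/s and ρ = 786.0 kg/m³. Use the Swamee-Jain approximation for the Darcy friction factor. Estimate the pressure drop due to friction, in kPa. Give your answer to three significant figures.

V = 4Q/(πD²) = 4·0.312/(π·0.465²) = 1.837 m/s
Re = VD/ν = 1.837·0.465/1.68×10^-6 = 5.09×10^5 → turbulent
ε/D = 0.13/465 = 2.80×10^-4
Swamee-Jain: f = 0.01619
h_f = f(L/D)V²/(2g) = 0.01619·(1510/0.465)·1.837²/(2·9.81) = 9.044 m
Δp = ρg·h_f = 786.0·9.81·9.044 = 69.73 kPa

Δp ≈ 69.7 kPa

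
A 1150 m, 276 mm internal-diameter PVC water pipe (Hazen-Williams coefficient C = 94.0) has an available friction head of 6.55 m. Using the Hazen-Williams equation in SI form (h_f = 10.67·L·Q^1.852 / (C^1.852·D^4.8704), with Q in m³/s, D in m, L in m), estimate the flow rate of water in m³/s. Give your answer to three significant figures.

Rearranging: Q = [h_f·C^1.852·D^4.8704 / (10.67·L)]^(1/1.852)
Q = [6.55·94.0^1.852·0.276^4.8704 / (10.67·1150)]^0.540 = 0.05442 m³/s

Q ≈ 0.0544 m³/s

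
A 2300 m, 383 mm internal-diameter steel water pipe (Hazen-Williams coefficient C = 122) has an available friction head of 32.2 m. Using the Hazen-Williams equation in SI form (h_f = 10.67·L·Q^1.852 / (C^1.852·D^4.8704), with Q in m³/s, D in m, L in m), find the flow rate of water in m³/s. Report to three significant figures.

Rearranging: Q = [h_f·C^1.852·D^4.8704 / (10.67·L)]^(1/1.852)
Q = [32.2·122^1.852·0.383^4.8704 / (10.67·2300)]^0.540 = 0.2717 m³/s

Q ≈ 0.272 m³/s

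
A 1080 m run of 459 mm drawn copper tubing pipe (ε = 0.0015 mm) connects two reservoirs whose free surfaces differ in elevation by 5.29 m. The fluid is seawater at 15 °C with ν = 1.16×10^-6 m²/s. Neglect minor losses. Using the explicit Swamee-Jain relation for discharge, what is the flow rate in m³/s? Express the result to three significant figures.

Q ≈ 0.313 m³/s

Swamee-Jain (Type II): Q = -0.965·√(gD⁵h_f/L)·ln[ε/(3.7D) + √(3.17ν²L/(gD³h_f))]
√(gD⁵h_f/L) = √(9.81·0.459⁵·5.29/1080) = 0.03129
ε/(3.7D) = 8.83×10^-7; √(3.17ν²L/(gD³h_f)) = 3.03×10^-5
Q = -0.965·0.03129·ln(3.118×10^-5) = 0.3133 m³/s
Check: V = 1.89 m/s, Re = 7.49×10^5, f = 0.01226, h_f = 5.27 m ≈ 5.29 m ✓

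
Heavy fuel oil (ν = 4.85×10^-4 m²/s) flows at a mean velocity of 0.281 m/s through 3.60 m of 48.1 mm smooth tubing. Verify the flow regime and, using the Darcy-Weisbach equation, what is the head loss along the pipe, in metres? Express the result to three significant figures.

Re = VD/ν = 0.281·0.04810/4.85×10^-4 = 27.9 → laminar (Re < 2300)
f = 64/Re = 2.297
h_f = f(L/D)V²/(2g) = 2.297·(3.60/0.04810)·0.281²/(2·9.81) = 0.6917 m

h_f ≈ 0.692 m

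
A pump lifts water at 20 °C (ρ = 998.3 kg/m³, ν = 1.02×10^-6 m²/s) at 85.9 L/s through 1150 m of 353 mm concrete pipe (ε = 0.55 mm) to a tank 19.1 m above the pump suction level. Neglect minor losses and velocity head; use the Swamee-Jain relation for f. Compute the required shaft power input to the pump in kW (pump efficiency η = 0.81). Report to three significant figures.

V = 4Q/(πD²) = 0.8777 m/s; Re = 3.04×10^5; ε/D = 0.00156; f = 0.02280
h_f = f(L/D)V²/2g = 2.916 m
Total head H = z + h_f = 19.1 + 2.916 = 22.02 m
P_hyd = ρgQH = 998.3·9.81·0.0859·22.02 = 18.52 kW
P_shaft = P_hyd/η = 18.52/0.81 = 22.87 kW

P_shaft ≈ 22.9 kW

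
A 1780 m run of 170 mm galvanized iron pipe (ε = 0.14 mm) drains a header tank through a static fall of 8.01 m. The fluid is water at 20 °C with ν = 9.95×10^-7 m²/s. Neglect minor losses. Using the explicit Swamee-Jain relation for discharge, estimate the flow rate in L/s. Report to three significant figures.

Q ≈ 19.3 L/s

Swamee-Jain (Type II): Q = -0.965·√(gD⁵h_f/L)·ln[ε/(3.7D) + √(3.17ν²L/(gD³h_f))]
√(gD⁵h_f/L) = √(9.81·0.170⁵·8.01/1780) = 0.002504
ε/(3.7D) = 2.23×10^-4; √(3.17ν²L/(gD³h_f)) = 1.20×10^-4
Q = -0.965·0.002504·ln(3.429×10^-4) = 0.01927 m³/s
Check: V = 0.849 m/s, Re = 1.45×10^5, f = 0.02097, h_f = 8.07 m ≈ 8.01 m ✓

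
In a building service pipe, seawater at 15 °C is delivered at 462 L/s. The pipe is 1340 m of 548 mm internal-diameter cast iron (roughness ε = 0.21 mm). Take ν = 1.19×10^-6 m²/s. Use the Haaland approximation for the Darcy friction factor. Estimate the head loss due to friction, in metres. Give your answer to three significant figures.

V = 4Q/(πD²) = 4·0.462/(π·0.548²) = 1.959 m/s
Re = VD/ν = 1.959·0.548/1.19×10^-6 = 9.02×10^5 → turbulent
ε/D = 0.21/548 = 3.83×10^-4
Haaland: f = 0.01636
h_f = f(L/D)V²/(2g) = 0.01636·(1340/0.548)·1.959²/(2·9.81) = 7.825 m

h_f ≈ 7.83 m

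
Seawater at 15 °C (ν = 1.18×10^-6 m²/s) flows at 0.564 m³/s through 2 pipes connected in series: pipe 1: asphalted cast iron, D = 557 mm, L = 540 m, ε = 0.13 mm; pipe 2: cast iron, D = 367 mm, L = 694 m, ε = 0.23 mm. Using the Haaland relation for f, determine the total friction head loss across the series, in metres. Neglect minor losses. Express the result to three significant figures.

Pipe 1: V = 2.315 m/s, Re = 1.09×10^6, ε/D = 2.33×10^-4, f = 0.01490, h_1 = f(L/D)V²/2g = 3.944 m
Pipe 2: V = 5.332 m/s, Re = 1.66×10^6, ε/D = 6.27×10^-4, f = 0.01784, h_2 = f(L/D)V²/2g = 48.88 m
Series → Q common, losses add: H = Σh = 52.83 m

H ≈ 52.8 m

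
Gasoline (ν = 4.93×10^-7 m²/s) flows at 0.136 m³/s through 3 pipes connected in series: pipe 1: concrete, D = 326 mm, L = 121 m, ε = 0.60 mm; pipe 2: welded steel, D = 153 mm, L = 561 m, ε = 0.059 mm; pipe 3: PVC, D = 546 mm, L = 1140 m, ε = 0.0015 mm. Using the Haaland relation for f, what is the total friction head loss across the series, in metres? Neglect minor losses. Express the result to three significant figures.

Pipe 1: V = 1.629 m/s, Re = 1.08×10^6, ε/D = 0.00184, f = 0.02312, h_1 = f(L/D)V²/2g = 1.161 m
Pipe 2: V = 7.397 m/s, Re = 2.30×10^6, ε/D = 3.86×10^-4, f = 0.01604, h_2 = f(L/D)V²/2g = 164.0 m
Pipe 3: V = 0.5808 m/s, Re = 6.43×10^5, ε/D = 2.75×10^-6, f = 0.01253, h_3 = f(L/D)V²/2g = 0.4498 m
Series → Q common, losses add: H = Σh = 165.6 m

H ≈ 166 m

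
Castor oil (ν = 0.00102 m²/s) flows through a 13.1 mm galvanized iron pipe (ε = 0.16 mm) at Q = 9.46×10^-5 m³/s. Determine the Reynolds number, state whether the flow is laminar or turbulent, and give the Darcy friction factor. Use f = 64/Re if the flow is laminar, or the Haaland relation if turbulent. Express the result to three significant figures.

V = 4Q/(πD²) = 0.7019 m/s
Re = VD/ν = 0.7019·0.0131/0.00102 = 9.01
Re < 2300 → laminar → f = 64/Re = 7.100

Re ≈ 9.01; laminar; f = 64/Re ≈ 7.10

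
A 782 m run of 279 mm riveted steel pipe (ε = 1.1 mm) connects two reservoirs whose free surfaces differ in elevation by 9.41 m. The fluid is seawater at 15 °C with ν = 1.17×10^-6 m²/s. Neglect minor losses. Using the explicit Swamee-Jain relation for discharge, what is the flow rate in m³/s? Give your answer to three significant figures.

Swamee-Jain (Type II): Q = -0.965·√(gD⁵h_f/L)·ln[ε/(3.7D) + √(3.17ν²L/(gD³h_f))]
√(gD⁵h_f/L) = √(9.81·0.279⁵·9.41/782) = 0.01413
ε/(3.7D) = 0.00107; √(3.17ν²L/(gD³h_f)) = 4.11×10^-5
Q = -0.965·0.01413·ln(0.001107) = 0.09279 m³/s
Check: V = 1.52 m/s, Re = 3.62×10^5, f = 0.02873, h_f = 9.45 m ≈ 9.41 m ✓

Q ≈ 0.0928 m³/s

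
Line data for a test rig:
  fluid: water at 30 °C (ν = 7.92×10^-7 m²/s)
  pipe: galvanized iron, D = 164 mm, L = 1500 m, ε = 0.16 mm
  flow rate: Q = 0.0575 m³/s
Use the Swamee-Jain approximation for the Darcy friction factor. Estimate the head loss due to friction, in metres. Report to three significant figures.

h_f ≈ 69.7 m

V = 4Q/(πD²) = 4·0.0575/(π·0.164²) = 2.722 m/s
Re = VD/ν = 2.722·0.164/7.92×10^-7 = 5.64×10^5 → turbulent
ε/D = 0.16/164 = 9.76×10^-4
Swamee-Jain: f = 0.02018
h_f = f(L/D)V²/(2g) = 0.02018·(1500/0.164)·2.722²/(2·9.81) = 69.69 m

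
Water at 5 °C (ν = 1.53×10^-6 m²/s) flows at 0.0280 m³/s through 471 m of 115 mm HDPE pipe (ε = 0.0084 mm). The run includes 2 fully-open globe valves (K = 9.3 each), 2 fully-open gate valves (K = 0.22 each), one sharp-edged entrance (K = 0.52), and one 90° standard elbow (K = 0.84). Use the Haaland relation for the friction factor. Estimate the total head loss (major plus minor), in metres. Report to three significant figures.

V = 4Q/(πD²) = 2.696 m/s; V²/2g = 0.3704 m
Re = 2.03×10^5, ε/D = 7.30×10^-5 → f = 0.01596 (Haaland)
Major: h_f = f(L/D)·V²/2g = 0.01596·4096·0.3704 = 24.21 m
Minor: ΣK = 20.4; h_m = ΣK·V²/2g = 7.556 m
Total H_L = 24.21 + 7.556 = 31.77 m

H_L ≈ 31.8 m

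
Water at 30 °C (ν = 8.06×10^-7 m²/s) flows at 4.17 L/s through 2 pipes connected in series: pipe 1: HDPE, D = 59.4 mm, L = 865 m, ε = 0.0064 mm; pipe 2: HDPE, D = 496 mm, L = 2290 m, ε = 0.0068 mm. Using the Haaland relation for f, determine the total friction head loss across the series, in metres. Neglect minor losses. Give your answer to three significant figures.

Pipe 1: V = 1.505 m/s, Re = 1.11×10^5, ε/D = 1.08×10^-4, f = 0.01796, h_1 = f(L/D)V²/2g = 30.18 m
Pipe 2: V = 0.02158 m/s, Re = 1.33×10^4, ε/D = 1.37×10^-5, f = 0.02863, h_2 = f(L/D)V²/2g = 0.003137 m
Series → Q common, losses add: H = Σh = 30.18 m

H ≈ 30.2 m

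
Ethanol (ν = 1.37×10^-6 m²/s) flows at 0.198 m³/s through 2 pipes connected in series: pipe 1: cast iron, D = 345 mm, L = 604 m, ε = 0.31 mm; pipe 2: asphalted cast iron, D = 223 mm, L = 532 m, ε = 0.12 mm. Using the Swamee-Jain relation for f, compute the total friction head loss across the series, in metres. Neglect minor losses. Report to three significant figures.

H ≈ 63.1 m

Pipe 1: V = 2.118 m/s, Re = 5.33×10^5, ε/D = 8.99×10^-4, f = 0.01986, h_1 = f(L/D)V²/2g = 7.950 m
Pipe 2: V = 5.070 m/s, Re = 8.25×10^5, ε/D = 5.38×10^-4, f = 0.01766, h_2 = f(L/D)V²/2g = 55.17 m
Series → Q common, losses add: H = Σh = 63.12 m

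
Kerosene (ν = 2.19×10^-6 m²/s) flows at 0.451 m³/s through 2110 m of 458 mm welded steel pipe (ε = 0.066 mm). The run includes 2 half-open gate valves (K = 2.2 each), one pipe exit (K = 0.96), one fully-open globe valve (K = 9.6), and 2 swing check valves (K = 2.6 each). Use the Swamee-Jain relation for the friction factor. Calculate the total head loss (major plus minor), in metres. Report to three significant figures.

H_L ≈ 33.7 m

V = 4Q/(πD²) = 2.738 m/s; V²/2g = 0.3820 m
Re = 5.73×10^5, ε/D = 1.44×10^-4 → f = 0.01476 (Swamee-Jain)
Major: h_f = f(L/D)·V²/2g = 0.01476·4607·0.3820 = 25.98 m
Minor: ΣK = 20.2; h_m = ΣK·V²/2g = 7.700 m
Total H_L = 25.98 + 7.700 = 33.68 m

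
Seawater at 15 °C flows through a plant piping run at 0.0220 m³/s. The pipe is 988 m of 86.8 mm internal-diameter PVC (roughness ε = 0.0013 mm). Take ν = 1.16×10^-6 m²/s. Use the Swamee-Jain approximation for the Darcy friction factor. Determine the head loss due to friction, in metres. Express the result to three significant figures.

V = 4Q/(πD²) = 4·0.0220/(π·0.0868²) = 3.718 m/s
Re = VD/ν = 3.718·0.0868/1.16×10^-6 = 2.78×10^5 → turbulent
ε/D = 0.0013/86.8 = 1.50×10^-5
Swamee-Jain: f = 0.01475
h_f = f(L/D)V²/(2g) = 0.01475·(988/0.0868)·3.718²/(2·9.81) = 118.3 m

h_f ≈ 118 m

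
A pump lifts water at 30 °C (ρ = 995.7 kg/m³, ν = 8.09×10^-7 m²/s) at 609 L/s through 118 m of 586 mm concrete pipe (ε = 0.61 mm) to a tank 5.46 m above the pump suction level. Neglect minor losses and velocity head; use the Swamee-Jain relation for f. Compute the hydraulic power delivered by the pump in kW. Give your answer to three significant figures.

P_hyd ≈ 38.7 kW

V = 4Q/(πD²) = 2.258 m/s; Re = 1.64×10^6; ε/D = 0.00104; f = 0.02008
h_f = f(L/D)V²/2g = 1.051 m
Total head H = z + h_f = 5.46 + 1.051 = 6.511 m
P_hyd = ρgQH = 995.7·9.81·0.609·6.511 = 38.73 kW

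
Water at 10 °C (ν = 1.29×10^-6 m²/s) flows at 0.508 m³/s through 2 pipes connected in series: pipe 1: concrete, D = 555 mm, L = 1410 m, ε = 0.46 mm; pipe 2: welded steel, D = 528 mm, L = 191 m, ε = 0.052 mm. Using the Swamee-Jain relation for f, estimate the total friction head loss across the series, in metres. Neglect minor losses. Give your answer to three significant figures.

H ≈ 12.3 m

Pipe 1: V = 2.100 m/s, Re = 9.03×10^5, ε/D = 8.29×10^-4, f = 0.01925, h_1 = f(L/D)V²/2g = 10.99 m
Pipe 2: V = 2.320 m/s, Re = 9.50×10^5, ε/D = 9.85×10^-5, f = 0.01354, h_2 = f(L/D)V²/2g = 1.344 m
Series → Q common, losses add: H = Σh = 12.34 m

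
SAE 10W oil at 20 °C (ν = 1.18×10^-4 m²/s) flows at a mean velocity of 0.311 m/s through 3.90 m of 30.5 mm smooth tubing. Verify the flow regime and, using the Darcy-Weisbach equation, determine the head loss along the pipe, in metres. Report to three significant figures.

h_f ≈ 0.502 m

Re = VD/ν = 0.311·0.03050/1.18×10^-4 = 80.4 → laminar (Re < 2300)
f = 64/Re = 0.7962
h_f = f(L/D)V²/(2g) = 0.7962·(3.90/0.03050)·0.311²/(2·9.81) = 0.5019 m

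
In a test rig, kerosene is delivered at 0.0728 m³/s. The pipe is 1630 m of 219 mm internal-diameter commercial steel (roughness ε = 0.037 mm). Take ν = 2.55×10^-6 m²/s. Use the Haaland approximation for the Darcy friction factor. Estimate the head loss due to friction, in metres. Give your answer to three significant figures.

V = 4Q/(πD²) = 4·0.0728/(π·0.219²) = 1.933 m/s
Re = VD/ν = 1.933·0.219/2.55×10^-6 = 1.66×10^5 → turbulent
ε/D = 0.037/219 = 1.69×10^-4
Haaland: f = 0.01712
h_f = f(L/D)V²/(2g) = 0.01712·(1630/0.219)·1.933²/(2·9.81) = 24.26 m

h_f ≈ 24.3 m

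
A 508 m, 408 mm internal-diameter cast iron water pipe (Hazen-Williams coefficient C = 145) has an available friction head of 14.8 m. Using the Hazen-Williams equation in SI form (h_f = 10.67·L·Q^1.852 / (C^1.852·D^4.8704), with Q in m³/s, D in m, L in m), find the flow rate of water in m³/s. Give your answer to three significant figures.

Rearranging: Q = [h_f·C^1.852·D^4.8704 / (10.67·L)]^(1/1.852)
Q = [14.8·145^1.852·0.408^4.8704 / (10.67·508)]^0.540 = 0.5664 m³/s

Q ≈ 0.566 m³/s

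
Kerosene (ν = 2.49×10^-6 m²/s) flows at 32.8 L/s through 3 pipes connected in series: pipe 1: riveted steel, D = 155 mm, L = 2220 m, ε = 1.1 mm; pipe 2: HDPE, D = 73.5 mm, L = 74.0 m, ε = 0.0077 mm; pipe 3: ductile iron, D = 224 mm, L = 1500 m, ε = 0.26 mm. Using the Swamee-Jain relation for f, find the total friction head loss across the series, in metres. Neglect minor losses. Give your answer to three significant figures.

H ≈ 132 m

Pipe 1: V = 1.738 m/s, Re = 1.08×10^5, ε/D = 0.00710, f = 0.03480, h_1 = f(L/D)V²/2g = 76.75 m
Pipe 2: V = 7.731 m/s, Re = 2.28×10^5, ε/D = 1.05×10^-4, f = 0.01610, h_2 = f(L/D)V²/2g = 49.38 m
Pipe 3: V = 0.8323 m/s, Re = 7.49×10^4, ε/D = 0.00116, f = 0.02352, h_3 = f(L/D)V²/2g = 5.561 m
Series → Q common, losses add: H = Σh = 131.7 m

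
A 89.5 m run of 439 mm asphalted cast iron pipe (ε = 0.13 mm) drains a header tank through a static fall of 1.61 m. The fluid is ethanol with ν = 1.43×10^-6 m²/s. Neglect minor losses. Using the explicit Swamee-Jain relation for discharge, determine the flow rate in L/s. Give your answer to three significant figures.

Q ≈ 476 L/s

Swamee-Jain (Type II): Q = -0.965·√(gD⁵h_f/L)·ln[ε/(3.7D) + √(3.17ν²L/(gD³h_f))]
√(gD⁵h_f/L) = √(9.81·0.439⁵·1.61/89.5) = 0.05364
ε/(3.7D) = 8.00×10^-5; √(3.17ν²L/(gD³h_f)) = 2.08×10^-5
Q = -0.965·0.05364·ln(1.009×10^-4) = 0.4763 m³/s
Check: V = 3.15 m/s, Re = 9.66×10^5, f = 0.01575, h_f = 1.62 m ≈ 1.61 m ✓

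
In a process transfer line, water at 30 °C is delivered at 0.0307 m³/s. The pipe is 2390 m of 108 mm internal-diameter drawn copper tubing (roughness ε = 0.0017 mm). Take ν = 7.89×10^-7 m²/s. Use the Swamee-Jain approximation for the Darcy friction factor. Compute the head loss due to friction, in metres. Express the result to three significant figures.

h_f ≈ 171 m

V = 4Q/(πD²) = 4·0.0307/(π·0.108²) = 3.351 m/s
Re = VD/ν = 3.351·0.108/7.89×10^-7 = 4.59×10^5 → turbulent
ε/D = 0.0017/108 = 1.57×10^-5
Swamee-Jain: f = 0.01353
h_f = f(L/D)V²/(2g) = 0.01353·(2390/0.108)·3.351²/(2·9.81) = 171.4 m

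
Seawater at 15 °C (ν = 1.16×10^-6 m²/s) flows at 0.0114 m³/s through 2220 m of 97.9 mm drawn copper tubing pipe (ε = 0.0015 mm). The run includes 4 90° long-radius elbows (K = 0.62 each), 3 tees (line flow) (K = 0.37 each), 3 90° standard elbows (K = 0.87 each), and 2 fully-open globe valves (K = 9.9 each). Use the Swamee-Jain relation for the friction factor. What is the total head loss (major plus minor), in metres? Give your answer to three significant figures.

V = 4Q/(πD²) = 1.514 m/s; V²/2g = 0.1169 m
Re = 1.28×10^5, ε/D = 1.53×10^-5 → f = 0.01709 (Swamee-Jain)
Major: h_f = f(L/D)·V²/2g = 0.01709·22676·0.1169 = 45.30 m
Minor: ΣK = 26.0; h_m = ΣK·V²/2g = 3.039 m
Total H_L = 45.30 + 3.039 = 48.34 m

H_L ≈ 48.3 m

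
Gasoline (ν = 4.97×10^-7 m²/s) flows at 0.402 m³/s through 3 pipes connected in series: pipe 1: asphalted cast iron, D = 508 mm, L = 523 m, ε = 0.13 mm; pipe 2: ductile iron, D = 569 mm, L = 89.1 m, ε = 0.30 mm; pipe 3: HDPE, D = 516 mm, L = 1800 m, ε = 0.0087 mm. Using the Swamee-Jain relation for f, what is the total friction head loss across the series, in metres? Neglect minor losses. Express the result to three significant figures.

H ≈ 10.6 m

Pipe 1: V = 1.983 m/s, Re = 2.03×10^6, ε/D = 2.56×10^-4, f = 0.01494, h_1 = f(L/D)V²/2g = 3.085 m
Pipe 2: V = 1.581 m/s, Re = 1.81×10^6, ε/D = 5.27×10^-4, f = 0.01725, h_2 = f(L/D)V²/2g = 0.3441 m
Pipe 3: V = 1.922 m/s, Re = 2.00×10^6, ε/D = 1.69×10^-5, f = 0.01097, h_3 = f(L/D)V²/2g = 7.207 m
Series → Q common, losses add: H = Σh = 10.64 m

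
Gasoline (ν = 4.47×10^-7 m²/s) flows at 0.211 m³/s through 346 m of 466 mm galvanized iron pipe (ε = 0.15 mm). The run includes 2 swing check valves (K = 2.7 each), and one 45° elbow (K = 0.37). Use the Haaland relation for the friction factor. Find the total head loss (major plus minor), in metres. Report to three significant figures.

H_L ≈ 1.36 m

V = 4Q/(πD²) = 1.237 m/s; V²/2g = 0.07801 m
Re = 1.29×10^6, ε/D = 3.22×10^-4 → f = 0.01567 (Haaland)
Major: h_f = f(L/D)·V²/2g = 0.01567·742.5·0.07801 = 0.9075 m
Minor: ΣK = 5.77; h_m = ΣK·V²/2g = 0.4501 m
Total H_L = 0.9075 + 0.4501 = 1.358 m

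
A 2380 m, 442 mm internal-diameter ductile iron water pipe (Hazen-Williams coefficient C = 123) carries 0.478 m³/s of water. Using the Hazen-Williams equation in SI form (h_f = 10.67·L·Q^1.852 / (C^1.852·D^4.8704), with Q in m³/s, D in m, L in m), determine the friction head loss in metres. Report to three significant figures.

h_f = 10.67·2380·0.478^1.852 / (123^1.852·0.442^4.8704) = 46.50 m

h_f ≈ 46.5 m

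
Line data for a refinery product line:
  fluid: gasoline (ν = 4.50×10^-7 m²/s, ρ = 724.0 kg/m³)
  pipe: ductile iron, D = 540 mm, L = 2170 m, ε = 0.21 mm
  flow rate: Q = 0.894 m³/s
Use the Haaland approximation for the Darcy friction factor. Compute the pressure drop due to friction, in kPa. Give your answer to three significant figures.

Δp ≈ 353 kPa

V = 4Q/(πD²) = 4·0.894/(π·0.540²) = 3.904 m/s
Re = VD/ν = 3.904·0.540/4.50×10^-7 = 4.68×10^6 → turbulent
ε/D = 0.21/540 = 3.89×10^-4
Haaland: f = 0.01594
h_f = f(L/D)V²/(2g) = 0.01594·(2170/0.540)·3.904²/(2·9.81) = 49.76 m
Δp = ρg·h_f = 724.0·9.81·49.76 = 353.4 kPa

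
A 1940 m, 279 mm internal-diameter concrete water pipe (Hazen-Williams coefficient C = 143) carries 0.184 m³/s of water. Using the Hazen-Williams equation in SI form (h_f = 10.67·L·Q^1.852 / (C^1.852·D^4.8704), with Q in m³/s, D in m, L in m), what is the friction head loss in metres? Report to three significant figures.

h_f = 10.67·1940·0.184^1.852 / (143^1.852·0.279^4.8704) = 46.01 m

h_f ≈ 46.0 m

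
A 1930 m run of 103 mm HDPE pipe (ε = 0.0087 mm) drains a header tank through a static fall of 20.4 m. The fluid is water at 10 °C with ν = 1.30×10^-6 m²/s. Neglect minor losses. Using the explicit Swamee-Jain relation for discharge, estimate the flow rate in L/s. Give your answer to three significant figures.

Swamee-Jain (Type II): Q = -0.965·√(gD⁵h_f/L)·ln[ε/(3.7D) + √(3.17ν²L/(gD³h_f))]
√(gD⁵h_f/L) = √(9.81·0.103⁵·20.4/1930) = 0.001096
ε/(3.7D) = 2.28×10^-5; √(3.17ν²L/(gD³h_f)) = 2.17×10^-4
Q = -0.965·0.001096·ln(2.403×10^-4) = 0.008817 m³/s
Check: V = 1.06 m/s, Re = 8.38×10^4, f = 0.01899, h_f = 20.3 m ≈ 20.4 m ✓

Q ≈ 8.82 L/s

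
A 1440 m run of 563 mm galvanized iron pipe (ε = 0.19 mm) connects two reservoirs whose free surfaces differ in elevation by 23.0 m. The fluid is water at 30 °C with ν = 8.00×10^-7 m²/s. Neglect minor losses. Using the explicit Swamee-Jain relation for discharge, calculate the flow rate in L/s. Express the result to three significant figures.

Q ≈ 837 L/s

Swamee-Jain (Type II): Q = -0.965·√(gD⁵h_f/L)·ln[ε/(3.7D) + √(3.17ν²L/(gD³h_f))]
√(gD⁵h_f/L) = √(9.81·0.563⁵·23.0/1440) = 0.09414
ε/(3.7D) = 9.12×10^-5; √(3.17ν²L/(gD³h_f)) = 8.52×10^-6
Q = -0.965·0.09414·ln(9.973×10^-5) = 0.8370 m³/s
Check: V = 3.36 m/s, Re = 2.37×10^6, f = 0.01568, h_f = 23.1 m ≈ 23.0 m ✓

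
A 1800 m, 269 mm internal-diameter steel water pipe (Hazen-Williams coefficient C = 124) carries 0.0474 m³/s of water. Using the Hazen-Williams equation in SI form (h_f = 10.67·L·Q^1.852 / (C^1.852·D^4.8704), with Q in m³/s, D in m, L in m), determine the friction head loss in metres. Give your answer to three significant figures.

h_f ≈ 5.39 m

h_f = 10.67·1800·0.0474^1.852 / (124^1.852·0.269^4.8704) = 5.386 m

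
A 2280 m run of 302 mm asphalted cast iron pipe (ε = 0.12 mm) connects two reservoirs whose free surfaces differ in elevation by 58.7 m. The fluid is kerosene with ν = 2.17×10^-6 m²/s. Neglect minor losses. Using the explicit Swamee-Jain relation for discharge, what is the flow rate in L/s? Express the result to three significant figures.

Q ≈ 213 L/s

Swamee-Jain (Type II): Q = -0.965·√(gD⁵h_f/L)·ln[ε/(3.7D) + √(3.17ν²L/(gD³h_f))]
√(gD⁵h_f/L) = √(9.81·0.302⁵·58.7/2280) = 0.02519
ε/(3.7D) = 1.07×10^-4; √(3.17ν²L/(gD³h_f)) = 4.63×10^-5
Q = -0.965·0.02519·ln(1.537×10^-4) = 0.2134 m³/s
Check: V = 2.98 m/s, Re = 4.15×10^5, f = 0.01730, h_f = 59.1 m ≈ 58.7 m ✓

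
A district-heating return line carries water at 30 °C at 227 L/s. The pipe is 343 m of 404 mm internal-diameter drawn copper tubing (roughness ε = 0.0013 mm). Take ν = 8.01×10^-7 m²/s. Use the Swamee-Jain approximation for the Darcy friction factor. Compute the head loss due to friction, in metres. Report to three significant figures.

h_f ≈ 1.62 m

V = 4Q/(πD²) = 4·0.227/(π·0.404²) = 1.771 m/s
Re = VD/ν = 1.771·0.404/8.01×10^-7 = 8.93×10^5 → turbulent
ε/D = 0.0013/404 = 3.22×10^-6
Swamee-Jain: f = 0.01191
h_f = f(L/D)V²/(2g) = 0.01191·(343/0.404)·1.771²/(2·9.81) = 1.616 m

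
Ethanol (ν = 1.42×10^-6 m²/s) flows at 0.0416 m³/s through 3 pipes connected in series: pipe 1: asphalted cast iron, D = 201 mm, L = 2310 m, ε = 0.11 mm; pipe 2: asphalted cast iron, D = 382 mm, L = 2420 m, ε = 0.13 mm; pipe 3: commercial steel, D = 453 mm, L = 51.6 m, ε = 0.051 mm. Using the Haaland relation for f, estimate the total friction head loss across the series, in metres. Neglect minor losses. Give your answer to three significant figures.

H ≈ 20.0 m

Pipe 1: V = 1.311 m/s, Re = 1.86×10^5, ε/D = 5.47×10^-4, f = 0.01900, h_1 = f(L/D)V²/2g = 19.13 m
Pipe 2: V = 0.3630 m/s, Re = 9.76×10^4, ε/D = 3.40×10^-4, f = 0.01945, h_2 = f(L/D)V²/2g = 0.8272 m
Pipe 3: V = 0.2581 m/s, Re = 8.23×10^4, ε/D = 1.13×10^-4, f = 0.01901, h_3 = f(L/D)V²/2g = 0.007353 m
Series → Q common, losses add: H = Σh = 19.96 m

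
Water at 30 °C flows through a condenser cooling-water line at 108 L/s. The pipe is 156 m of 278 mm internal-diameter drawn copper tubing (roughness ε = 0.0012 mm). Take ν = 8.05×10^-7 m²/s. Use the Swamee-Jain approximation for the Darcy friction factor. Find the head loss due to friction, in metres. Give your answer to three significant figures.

h_f ≈ 1.15 m

V = 4Q/(πD²) = 4·0.108/(π·0.278²) = 1.779 m/s
Re = VD/ν = 1.779·0.278/8.05×10^-7 = 6.14×10^5 → turbulent
ε/D = 0.0012/278 = 4.32×10^-6
Swamee-Jain: f = 0.01270
h_f = f(L/D)V²/(2g) = 0.01270·(156/0.278)·1.779²/(2·9.81) = 1.150 m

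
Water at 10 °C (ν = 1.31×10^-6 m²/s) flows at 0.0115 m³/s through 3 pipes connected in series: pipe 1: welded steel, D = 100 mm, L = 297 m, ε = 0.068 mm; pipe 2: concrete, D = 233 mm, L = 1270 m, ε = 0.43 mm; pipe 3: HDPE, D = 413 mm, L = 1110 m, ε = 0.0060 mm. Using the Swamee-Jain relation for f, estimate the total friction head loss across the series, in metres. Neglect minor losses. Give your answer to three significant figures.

H ≈ 7.34 m

Pipe 1: V = 1.464 m/s, Re = 1.12×10^5, ε/D = 6.80×10^-4, f = 0.02090, h_1 = f(L/D)V²/2g = 6.784 m
Pipe 2: V = 0.2697 m/s, Re = 4.80×10^4, ε/D = 0.00185, f = 0.02652, h_2 = f(L/D)V²/2g = 0.5359 m
Pipe 3: V = 0.08584 m/s, Re = 2.71×10^4, ε/D = 1.45×10^-5, f = 0.02400, h_3 = f(L/D)V²/2g = 0.02423 m
Series → Q common, losses add: H = Σh = 7.344 m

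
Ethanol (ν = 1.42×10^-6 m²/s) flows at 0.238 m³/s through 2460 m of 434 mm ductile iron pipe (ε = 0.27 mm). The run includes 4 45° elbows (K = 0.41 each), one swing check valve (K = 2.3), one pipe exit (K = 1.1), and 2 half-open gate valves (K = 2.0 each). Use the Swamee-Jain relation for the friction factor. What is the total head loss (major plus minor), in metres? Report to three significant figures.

V = 4Q/(πD²) = 1.609 m/s; V²/2g = 0.1319 m
Re = 4.92×10^5, ε/D = 6.22×10^-4 → f = 0.01851 (Swamee-Jain)
Major: h_f = f(L/D)·V²/2g = 0.01851·5668·0.1319 = 13.84 m
Minor: ΣK = 9.04; h_m = ΣK·V²/2g = 1.193 m
Total H_L = 13.84 + 1.193 = 15.04 m

H_L ≈ 15.0 m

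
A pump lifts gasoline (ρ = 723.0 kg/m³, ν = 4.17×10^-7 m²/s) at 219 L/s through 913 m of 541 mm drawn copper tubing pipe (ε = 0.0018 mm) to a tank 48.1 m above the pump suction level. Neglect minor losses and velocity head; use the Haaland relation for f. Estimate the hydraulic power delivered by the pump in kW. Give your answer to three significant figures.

P_hyd ≈ 76.1 kW

V = 4Q/(πD²) = 0.9527 m/s; Re = 1.24×10^6; ε/D = 3.33×10^-6; f = 0.01125
h_f = f(L/D)V²/2g = 0.8781 m
Total head H = z + h_f = 48.1 + 0.8781 = 48.98 m
P_hyd = ρgQH = 723.0·9.81·0.219·48.98 = 76.08 kW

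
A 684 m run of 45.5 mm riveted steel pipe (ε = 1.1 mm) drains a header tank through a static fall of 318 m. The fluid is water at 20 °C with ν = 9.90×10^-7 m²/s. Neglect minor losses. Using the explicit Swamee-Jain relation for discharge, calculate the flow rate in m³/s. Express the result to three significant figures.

Q ≈ 0.00457 m³/s

Swamee-Jain (Type II): Q = -0.965·√(gD⁵h_f/L)·ln[ε/(3.7D) + √(3.17ν²L/(gD³h_f))]
√(gD⁵h_f/L) = √(9.81·0.0455⁵·318/684) = 9.431×10^-4
ε/(3.7D) = 0.00653; √(3.17ν²L/(gD³h_f)) = 8.50×10^-5
Q = -0.965·9.431×10^-4·ln(0.006619) = 0.004567 m³/s
Check: V = 2.81 m/s, Re = 1.29×10^5, f = 0.05283, h_f = 319 m ≈ 318 m ✓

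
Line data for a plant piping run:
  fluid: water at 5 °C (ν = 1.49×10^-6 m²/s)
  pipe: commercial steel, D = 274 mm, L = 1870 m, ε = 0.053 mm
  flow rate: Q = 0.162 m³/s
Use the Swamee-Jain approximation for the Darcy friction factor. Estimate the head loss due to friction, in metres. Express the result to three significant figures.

h_f ≈ 40.5 m

V = 4Q/(πD²) = 4·0.162/(π·0.274²) = 2.747 m/s
Re = VD/ν = 2.747·0.274/1.49×10^-6 = 5.05×10^5 → turbulent
ε/D = 0.053/274 = 1.93×10^-4
Swamee-Jain: f = 0.01544
h_f = f(L/D)V²/(2g) = 0.01544·(1870/0.274)·2.747²/(2·9.81) = 40.53 m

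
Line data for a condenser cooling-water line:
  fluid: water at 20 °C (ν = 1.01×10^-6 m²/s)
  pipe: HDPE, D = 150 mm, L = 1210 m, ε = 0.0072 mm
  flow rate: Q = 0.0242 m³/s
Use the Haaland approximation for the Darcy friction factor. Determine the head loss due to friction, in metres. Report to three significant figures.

h_f ≈ 12.2 m

V = 4Q/(πD²) = 4·0.0242/(π·0.150²) = 1.369 m/s
Re = VD/ν = 1.369·0.150/1.01×10^-6 = 2.03×10^5 → turbulent
ε/D = 0.0072/150 = 4.80×10^-5
Haaland: f = 0.01577
h_f = f(L/D)V²/(2g) = 0.01577·(1210/0.150)·1.369²/(2·9.81) = 12.16 m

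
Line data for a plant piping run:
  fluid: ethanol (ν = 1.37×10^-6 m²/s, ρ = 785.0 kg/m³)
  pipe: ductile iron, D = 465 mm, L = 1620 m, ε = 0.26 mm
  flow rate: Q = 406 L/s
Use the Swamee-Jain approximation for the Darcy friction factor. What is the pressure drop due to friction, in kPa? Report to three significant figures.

V = 4Q/(πD²) = 4·0.406/(π·0.465²) = 2.391 m/s
Re = VD/ν = 2.391·0.465/1.37×10^-6 = 8.11×10^5 → turbulent
ε/D = 0.26/465 = 5.59×10^-4
Swamee-Jain: f = 0.01780
h_f = f(L/D)V²/(2g) = 0.01780·(1620/0.465)·2.391²/(2·9.81) = 18.06 m
Δp = ρg·h_f = 785.0·9.81·18.06 = 139.1 kPa

Δp ≈ 139 kPa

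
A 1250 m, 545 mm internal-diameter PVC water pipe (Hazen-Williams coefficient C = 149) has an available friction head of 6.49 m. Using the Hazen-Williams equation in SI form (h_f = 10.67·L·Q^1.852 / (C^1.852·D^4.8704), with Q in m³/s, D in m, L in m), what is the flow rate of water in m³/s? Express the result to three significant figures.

Q ≈ 0.491 m³/s

Rearranging: Q = [h_f·C^1.852·D^4.8704 / (10.67·L)]^(1/1.852)
Q = [6.49·149^1.852·0.545^4.8704 / (10.67·1250)]^0.540 = 0.4911 m³/s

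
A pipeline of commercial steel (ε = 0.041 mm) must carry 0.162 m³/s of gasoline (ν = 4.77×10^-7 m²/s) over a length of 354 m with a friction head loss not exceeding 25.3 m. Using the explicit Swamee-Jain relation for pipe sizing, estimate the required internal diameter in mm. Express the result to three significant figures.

D ≈ 215 mm

Swamee-Jain (Type III): D = 0.66·[ε^1.25·(LQ²/(gh_f))^4.75 + ν·Q^9.4·(L/(gh_f))^5.2]^0.04
LQ²/(gh_f) = 0.03743; L/(gh_f) = 1.426
Term 1 = ε^1.25·(…)^4.75 = 5.48×10^-13; Term 2 = ν·Q^9.4·(…)^5.2 = 1.12×10^-13
D = 0.66·(5.48×10^-13 + 1.12×10^-13)^0.04 = 0.2149 m = 215 mm
Check: V = 4.46 m/s, Re = 2.01×10^6, f = 0.01420, h_f = 23.8 m ≈ 25.3 m ✓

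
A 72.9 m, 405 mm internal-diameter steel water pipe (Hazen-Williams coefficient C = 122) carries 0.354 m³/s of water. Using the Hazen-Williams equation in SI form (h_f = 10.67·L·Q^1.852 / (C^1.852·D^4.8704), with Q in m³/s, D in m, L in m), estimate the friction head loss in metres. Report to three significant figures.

h_f ≈ 1.27 m

h_f = 10.67·72.9·0.354^1.852 / (122^1.852·0.405^4.8704) = 1.269 m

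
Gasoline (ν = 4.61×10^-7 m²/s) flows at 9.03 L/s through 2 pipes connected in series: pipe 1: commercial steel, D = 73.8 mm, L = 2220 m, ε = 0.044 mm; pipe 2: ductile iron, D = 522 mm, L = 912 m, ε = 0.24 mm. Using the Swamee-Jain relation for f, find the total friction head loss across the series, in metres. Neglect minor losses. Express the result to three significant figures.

Pipe 1: V = 2.111 m/s, Re = 3.38×10^5, ε/D = 5.96×10^-4, f = 0.01872, h_1 = f(L/D)V²/2g = 127.9 m
Pipe 2: V = 0.04219 m/s, Re = 4.78×10^4, ε/D = 4.60×10^-4, f = 0.02266, h_2 = f(L/D)V²/2g = 0.003593 m
Series → Q common, losses add: H = Σh = 127.9 m

H ≈ 128 m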